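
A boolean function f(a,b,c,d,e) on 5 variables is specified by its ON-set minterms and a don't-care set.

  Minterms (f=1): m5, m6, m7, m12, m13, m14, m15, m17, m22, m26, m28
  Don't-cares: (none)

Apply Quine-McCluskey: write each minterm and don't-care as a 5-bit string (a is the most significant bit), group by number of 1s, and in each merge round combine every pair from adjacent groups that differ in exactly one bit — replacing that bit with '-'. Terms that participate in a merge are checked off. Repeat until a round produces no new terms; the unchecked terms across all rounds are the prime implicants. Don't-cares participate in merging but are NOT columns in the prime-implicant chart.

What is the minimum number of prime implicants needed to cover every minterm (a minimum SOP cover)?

Round 0: 00101✓ 00110✓ 00111✓ 01100✓ 01101✓ 01110✓ 01111✓ 10001 10110✓ 11010 11100✓
Round 1: -0110 -1100 0-101✓ 0-110✓ 0-111✓ 001-1✓ 0011-✓ 011-0✓ 011-1✓ 0110-✓ 0111-✓
Round 2: 0-1-1 0-11- 011--
PIs = {-0110, -1100, 0-1-1, 0-11-, 011--, 10001, 11010}
Coverage chart:
  m5: 0-1-1 ←essential
  m6: -0110,0-11-
  m7: 0-1-1,0-11-
  m12: -1100,011--
  m13: 0-1-1,011--
  m14: 0-11-,011--
  m15: 0-1-1,0-11-,011--
  m17: 10001 ←essential
  m22: -0110 ←essential
  m26: 11010 ←essential
  m28: -1100 ←essential
Essential: -0110, -1100, 0-1-1, 10001, 11010
Petrick residual → 0-11-
Min cover (6 terms): b'cde' + bcd'e' + a'ce + a'cd + ab'c'd'e + abc'de'

6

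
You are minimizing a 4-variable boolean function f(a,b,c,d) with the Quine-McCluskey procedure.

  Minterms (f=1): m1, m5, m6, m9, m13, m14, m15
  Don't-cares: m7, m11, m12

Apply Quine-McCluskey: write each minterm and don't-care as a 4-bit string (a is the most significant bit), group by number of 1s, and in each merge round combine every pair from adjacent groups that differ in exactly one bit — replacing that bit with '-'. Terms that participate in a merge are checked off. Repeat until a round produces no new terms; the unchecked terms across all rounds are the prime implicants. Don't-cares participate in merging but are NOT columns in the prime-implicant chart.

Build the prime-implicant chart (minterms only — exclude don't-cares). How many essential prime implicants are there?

[col 0] 0001*, 0101*, 0110*, 0111*, 1001*, 1011*, 1100*, 1101*, 1110*, 1111*
[col 1] -001*, -101*, -110*, -111*, 0-01*, 01-1*, 011-*, 1-01*, 1-11*, 10-1*, 11-0*, 11-1*, 110-*, 111-*
[col 2] --01, -1-1, -11-, 1--1, 11--
Prime implicants: --01, -1-1, -11-, 1--1, 11--
PI chart (minterm → PIs covering it):
  1 | --01  (sole → essential)
  5 | --01,-1-1
  6 | -11-  (sole → essential)
  9 | --01,1--1
  13 | --01,-1-1,1--1,11--
  14 | -11-,11--
  15 | -1-1,-11-,1--1,11--
Essential prime implicants: --01, -11-

2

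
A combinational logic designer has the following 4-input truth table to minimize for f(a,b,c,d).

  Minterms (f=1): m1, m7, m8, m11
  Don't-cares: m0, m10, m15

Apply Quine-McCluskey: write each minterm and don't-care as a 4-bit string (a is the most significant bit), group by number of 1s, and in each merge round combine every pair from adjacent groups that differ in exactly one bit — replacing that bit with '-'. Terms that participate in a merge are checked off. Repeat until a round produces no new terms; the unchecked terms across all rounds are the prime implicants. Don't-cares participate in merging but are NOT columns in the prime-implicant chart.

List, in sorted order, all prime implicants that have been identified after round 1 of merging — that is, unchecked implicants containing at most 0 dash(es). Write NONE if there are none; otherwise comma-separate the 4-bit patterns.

NONE

size-2^0 implicants → 0000(✓)  0001(✓)  0111(✓)  1000(✓)  1010(✓)  1011(✓)  1111(✓)
size-2^1 implicants → -000  -111  000-  1-11  10-0  101-
Unchecked terms (primes): -000, -111, 000-, 1-11, 10-0, 101-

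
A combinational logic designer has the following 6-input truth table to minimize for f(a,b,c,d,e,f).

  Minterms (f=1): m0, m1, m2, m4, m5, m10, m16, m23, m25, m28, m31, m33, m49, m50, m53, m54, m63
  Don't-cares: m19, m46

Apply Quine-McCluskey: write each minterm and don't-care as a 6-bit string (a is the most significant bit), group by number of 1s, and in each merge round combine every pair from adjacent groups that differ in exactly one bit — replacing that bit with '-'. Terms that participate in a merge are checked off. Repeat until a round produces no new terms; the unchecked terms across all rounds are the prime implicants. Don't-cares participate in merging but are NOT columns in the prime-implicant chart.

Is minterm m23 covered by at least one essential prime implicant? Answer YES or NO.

[col 0] 000000*, 000001*, 000010*, 000100*, 000101*, 001010*, 010000*, 010011*, 010111*, 011001, 011100, 011111*, 100001*, 101110, 110001*, 110010*, 110101*, 110110*, 111111*
[col 1] -00001, -11111, 0-0000, 00-010, 000-00*, 000-01*, 0000-0, 00000-*, 00010-*, 01-111, 010-11, 1-0001, 110-01, 110-10
[col 2] 000-0-
Prime implicants: -00001, -11111, 0-0000, 00-010, 000-0-, 0000-0, 01-111, 010-11, 011001, 011100, 1-0001, 101110, 110-01, 110-10
PI chart (minterm → PIs covering it):
  0 | 0-0000,000-0-,0000-0
  1 | -00001,000-0-
  2 | 00-010,0000-0
  4 | 000-0-  (sole → essential)
  5 | 000-0-  (sole → essential)
  10 | 00-010  (sole → essential)
  16 | 0-0000  (sole → essential)
  23 | 01-111,010-11
  25 | 011001  (sole → essential)
  28 | 011100  (sole → essential)
  31 | -11111,01-111
  33 | -00001,1-0001
  49 | 1-0001,110-01
  50 | 110-10  (sole → essential)
  53 | 110-01  (sole → essential)
  54 | 110-10  (sole → essential)
  63 | -11111  (sole → essential)
Essential prime implicants: -11111, 0-0000, 00-010, 000-0-, 011001, 011100, 110-01, 110-10

NO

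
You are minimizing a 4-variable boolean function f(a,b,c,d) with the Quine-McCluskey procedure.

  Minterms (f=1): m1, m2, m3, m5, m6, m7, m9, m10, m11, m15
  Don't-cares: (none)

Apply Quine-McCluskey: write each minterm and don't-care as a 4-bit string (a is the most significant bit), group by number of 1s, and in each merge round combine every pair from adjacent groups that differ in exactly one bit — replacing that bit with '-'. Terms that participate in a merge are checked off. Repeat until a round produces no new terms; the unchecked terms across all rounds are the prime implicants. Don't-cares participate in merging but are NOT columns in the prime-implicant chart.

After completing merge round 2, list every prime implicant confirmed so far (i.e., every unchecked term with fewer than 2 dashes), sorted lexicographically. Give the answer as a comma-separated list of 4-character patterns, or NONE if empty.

[col 0] 0001*, 0010*, 0011*, 0101*, 0110*, 0111*, 1001*, 1010*, 1011*, 1111*
[col 1] -001*, -010*, -011*, -111*, 0-01*, 0-10*, 0-11*, 00-1*, 001-*, 01-1*, 011-*, 1-11*, 10-1*, 101-*
[col 2] --11, -0-1, -01-, 0--1, 0-1-
Prime implicants: --11, -0-1, -01-, 0--1, 0-1-

NONE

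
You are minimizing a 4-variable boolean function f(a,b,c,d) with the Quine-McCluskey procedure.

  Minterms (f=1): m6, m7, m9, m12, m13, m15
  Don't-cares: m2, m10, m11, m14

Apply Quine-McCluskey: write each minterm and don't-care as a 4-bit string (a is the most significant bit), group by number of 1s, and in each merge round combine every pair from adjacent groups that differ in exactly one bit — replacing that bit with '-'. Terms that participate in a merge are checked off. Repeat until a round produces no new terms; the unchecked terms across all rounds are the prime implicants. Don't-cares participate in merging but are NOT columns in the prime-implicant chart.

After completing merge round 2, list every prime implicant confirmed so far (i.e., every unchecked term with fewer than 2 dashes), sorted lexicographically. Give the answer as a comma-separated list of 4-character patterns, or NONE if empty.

size-2^0 implicants → 0010(✓)  0110(✓)  0111(✓)  1001(✓)  1010(✓)  1011(✓)  1100(✓)  1101(✓)  1110(✓)  1111(✓)
size-2^1 implicants → -010(✓)  -110(✓)  -111(✓)  0-10(✓)  011-(✓)  1-01(✓)  1-10(✓)  1-11(✓)  10-1(✓)  101-(✓)  11-0(✓)  11-1(✓)  110-(✓)  111-(✓)
size-2^2 implicants → --10  -11-  1--1  1-1-  11--
Unchecked terms (primes): --10, -11-, 1--1, 1-1-, 11--

NONE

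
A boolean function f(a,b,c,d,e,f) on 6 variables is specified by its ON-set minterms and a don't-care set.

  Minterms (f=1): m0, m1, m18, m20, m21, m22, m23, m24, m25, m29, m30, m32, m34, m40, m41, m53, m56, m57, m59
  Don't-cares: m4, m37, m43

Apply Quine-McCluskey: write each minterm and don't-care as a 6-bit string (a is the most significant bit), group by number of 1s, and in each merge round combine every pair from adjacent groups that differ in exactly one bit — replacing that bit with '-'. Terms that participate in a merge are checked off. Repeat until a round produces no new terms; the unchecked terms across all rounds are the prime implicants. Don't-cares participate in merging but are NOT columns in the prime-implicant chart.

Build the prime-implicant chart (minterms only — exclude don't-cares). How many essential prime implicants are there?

7

size-2^0 implicants → 000000(✓)  000001(✓)  000100(✓)  010010(✓)  010100(✓)  010101(✓)  010110(✓)  010111(✓)  011000(✓)  011001(✓)  011101(✓)  011110(✓)  100000(✓)  100010(✓)  100101(✓)  101000(✓)  101001(✓)  101011(✓)  110101(✓)  111000(✓)  111001(✓)  111011(✓)
size-2^1 implicants → -00000  -10101  -11000(✓)  -11001(✓)  0-0100  000-00  00000-  01-101  01-110  010-10  0101-0(✓)  0101-1(✓)  01010-(✓)  01011-(✓)  011-01  01100-(✓)  1-0101  1-1000(✓)  1-1001(✓)  1-1011(✓)  10-000  1000-0  1010-1(✓)  10100-(✓)  1110-1(✓)  11100-(✓)
size-2^2 implicants → -1100-  0101--  1-10-1  1-100-
Unchecked terms (primes): -00000, -10101, -1100-, 0-0100, 000-00, 00000-, 01-101, 01-110, 010-10, 0101--, 011-01, 1-0101, 1-10-1, 1-100-, 10-000, 1000-0
Minterm coverage:
  m0 ⊆ -00000,000-00,00000-
  m1 ⊆ 00000- [E]
  m18 ⊆ 010-10 [E]
  m20 ⊆ 0-0100,0101--
  m21 ⊆ -10101,01-101,0101--
  m22 ⊆ 01-110,010-10,0101--
  m23 ⊆ 0101-- [E]
  m24 ⊆ -1100- [E]
  m25 ⊆ -1100-,011-01
  m29 ⊆ 01-101,011-01
  m30 ⊆ 01-110 [E]
  m32 ⊆ -00000,10-000,1000-0
  m34 ⊆ 1000-0 [E]
  m40 ⊆ 1-100-,10-000
  m41 ⊆ 1-10-1,1-100-
  m53 ⊆ -10101,1-0101
  m56 ⊆ -1100-,1-100-
  m57 ⊆ -1100-,1-10-1,1-100-
  m59 ⊆ 1-10-1 [E]
E = {-1100-, 00000-, 01-110, 010-10, 0101--, 1-10-1, 1000-0}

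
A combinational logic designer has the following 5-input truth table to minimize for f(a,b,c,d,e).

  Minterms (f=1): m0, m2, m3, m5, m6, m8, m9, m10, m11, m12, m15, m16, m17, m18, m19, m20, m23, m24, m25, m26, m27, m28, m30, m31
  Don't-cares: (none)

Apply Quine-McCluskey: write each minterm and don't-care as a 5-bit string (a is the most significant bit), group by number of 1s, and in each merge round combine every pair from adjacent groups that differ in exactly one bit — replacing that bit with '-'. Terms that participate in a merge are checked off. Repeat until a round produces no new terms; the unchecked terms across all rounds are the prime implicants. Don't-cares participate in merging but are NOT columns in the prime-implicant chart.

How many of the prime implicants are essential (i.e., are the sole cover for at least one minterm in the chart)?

Round 0: 00000✓ 00010✓ 00011✓ 00101 00110✓ 01000✓ 01001✓ 01010✓ 01011✓ 01100✓ 01111✓ 10000✓ 10001✓ 10010✓ 10011✓ 10100✓ 10111✓ 11000✓ 11001✓ 11010✓ 11011✓ 11100✓ 11110✓ 11111✓
Round 1: -0000✓ -0010✓ -0011✓ -1000✓ -1001✓ -1010✓ -1011✓ -1100✓ -1111✓ 0-000✓ 0-010✓ 0-011✓ 00-10 000-0✓ 0001-✓ 01-00✓ 01-11✓ 010-0✓ 010-1✓ 0100-✓ 0101-✓ 1-000✓ 1-001✓ 1-010✓ 1-011✓ 1-100✓ 1-111✓ 10-00✓ 10-11✓ 100-0✓ 100-1✓ 1000-✓ 1001-✓ 11-00✓ 11-10✓ 11-11✓ 110-0✓ 110-1✓ 1100-✓ 1101-✓ 111-0✓ 1111-✓
Round 2: --000✓ --010✓ --011✓ -00-0✓ -001-✓ -1-00 -1-11 -10-0✓ -10-1✓ -100-✓ -101-✓ 0-0-0✓ 0-01-✓ 010--✓ 1--00 1--11 1-0-0✓ 1-0-1✓ 1-00-✓ 1-01-✓ 100--✓ 11--0 11-1- 110--✓
Round 3: --0-0 --01- -10-- 1-0--
PIs = {--0-0, --01-, -1-00, -1-11, -10--, 00-10, 00101, 1--00, 1--11, 1-0--, 11--0, 11-1-}
Coverage chart:
  m0: --0-0 ←essential
  m2: --0-0,--01-,00-10
  m3: --01- ←essential
  m5: 00101 ←essential
  m6: 00-10 ←essential
  m8: --0-0,-1-00,-10--
  m9: -10-- ←essential
  m10: --0-0,--01-,-10--
  m11: --01-,-1-11,-10--
  m12: -1-00 ←essential
  m15: -1-11 ←essential
  m16: --0-0,1--00,1-0--
  m17: 1-0-- ←essential
  m18: --0-0,--01-,1-0--
  m19: --01-,1--11,1-0--
  m20: 1--00 ←essential
  m23: 1--11 ←essential
  m24: --0-0,-1-00,-10--,1--00,1-0--,11--0
  m25: -10--,1-0--
  m26: --0-0,--01-,-10--,1-0--,11--0,11-1-
  m27: --01-,-1-11,-10--,1--11,1-0--,11-1-
  m28: -1-00,1--00,11--0
  m30: 11--0,11-1-
  m31: -1-11,1--11,11-1-
Essential: --0-0, --01-, -1-00, -1-11, -10--, 00-10, 00101, 1--00, 1--11, 1-0--

10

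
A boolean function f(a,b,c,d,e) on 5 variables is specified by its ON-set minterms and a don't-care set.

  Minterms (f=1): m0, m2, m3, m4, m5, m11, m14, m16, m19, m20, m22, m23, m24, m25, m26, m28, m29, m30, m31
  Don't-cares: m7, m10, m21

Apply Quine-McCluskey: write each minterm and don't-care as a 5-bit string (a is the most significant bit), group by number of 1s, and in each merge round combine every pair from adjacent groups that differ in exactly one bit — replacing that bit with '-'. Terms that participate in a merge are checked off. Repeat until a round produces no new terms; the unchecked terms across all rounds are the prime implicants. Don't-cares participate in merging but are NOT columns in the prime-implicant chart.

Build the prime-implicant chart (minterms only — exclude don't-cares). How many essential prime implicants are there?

5

Round 0: 00000✓ 00010✓ 00011✓ 00100✓ 00101✓ 00111✓ 01010✓ 01011✓ 01110✓ 10000✓ 10011✓ 10100✓ 10101✓ 10110✓ 10111✓ 11000✓ 11001✓ 11010✓ 11100✓ 11101✓ 11110✓ 11111✓
Round 1: -0000✓ -0011✓ -0100✓ -0101✓ -0111✓ -1010✓ -1110✓ 0-010✓ 0-011✓ 00-00✓ 00-11✓ 000-0 0001-✓ 001-1✓ 0010-✓ 01-10✓ 0101-✓ 1-000✓ 1-100✓ 1-101✓ 1-110✓ 1-111✓ 10-00✓ 10-11✓ 101-0✓ 101-1✓ 1010-✓ 1011-✓ 11-00✓ 11-01✓ 11-10✓ 110-0✓ 1100-✓ 111-0✓ 111-1✓ 1110-✓ 1111-✓
Round 2: -0-00 -0-11 -01-1 -010- -1-10 0-01- 1--00 1-1-0✓ 1-1-1✓ 1-10-✓ 1-11-✓ 101--✓ 11--0 11-0- 111--✓
Round 3: 1-1--
PIs = {-0-00, -0-11, -01-1, -010-, -1-10, 0-01-, 000-0, 1--00, 1-1--, 11--0, 11-0-}
Coverage chart:
  m0: -0-00,000-0
  m2: 0-01-,000-0
  m3: -0-11,0-01-
  m4: -0-00,-010-
  m5: -01-1,-010-
  m11: 0-01- ←essential
  m14: -1-10 ←essential
  m16: -0-00,1--00
  m19: -0-11 ←essential
  m20: -0-00,-010-,1--00,1-1--
  m22: 1-1-- ←essential
  m23: -0-11,-01-1,1-1--
  m24: 1--00,11--0,11-0-
  m25: 11-0- ←essential
  m26: -1-10,11--0
  m28: 1--00,1-1--,11--0,11-0-
  m29: 1-1--,11-0-
  m30: -1-10,1-1--,11--0
  m31: 1-1-- ←essential
Essential: -0-11, -1-10, 0-01-, 1-1--, 11-0-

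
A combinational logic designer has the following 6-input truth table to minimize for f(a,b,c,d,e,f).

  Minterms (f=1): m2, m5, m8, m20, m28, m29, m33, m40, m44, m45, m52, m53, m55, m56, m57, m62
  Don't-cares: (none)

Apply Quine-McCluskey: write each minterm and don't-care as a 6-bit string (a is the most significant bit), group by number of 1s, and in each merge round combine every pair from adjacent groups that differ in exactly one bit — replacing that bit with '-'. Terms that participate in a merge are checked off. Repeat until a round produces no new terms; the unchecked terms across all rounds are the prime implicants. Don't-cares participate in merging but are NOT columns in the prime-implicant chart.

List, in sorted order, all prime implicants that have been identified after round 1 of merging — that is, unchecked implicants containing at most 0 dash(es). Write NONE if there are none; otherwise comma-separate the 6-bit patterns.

000010, 000101, 100001, 111110

Round 0: 000010 000101 001000✓ 010100✓ 011100✓ 011101✓ 100001 101000✓ 101100✓ 101101✓ 110100✓ 110101✓ 110111✓ 111000✓ 111001✓ 111110
Round 1: -01000 -10100 01-100 01110- 1-1000 101-00 10110- 1101-1 11010- 11100-
PIs = {-01000, -10100, 000010, 000101, 01-100, 01110-, 1-1000, 100001, 101-00, 10110-, 1101-1, 11010-, 11100-, 111110}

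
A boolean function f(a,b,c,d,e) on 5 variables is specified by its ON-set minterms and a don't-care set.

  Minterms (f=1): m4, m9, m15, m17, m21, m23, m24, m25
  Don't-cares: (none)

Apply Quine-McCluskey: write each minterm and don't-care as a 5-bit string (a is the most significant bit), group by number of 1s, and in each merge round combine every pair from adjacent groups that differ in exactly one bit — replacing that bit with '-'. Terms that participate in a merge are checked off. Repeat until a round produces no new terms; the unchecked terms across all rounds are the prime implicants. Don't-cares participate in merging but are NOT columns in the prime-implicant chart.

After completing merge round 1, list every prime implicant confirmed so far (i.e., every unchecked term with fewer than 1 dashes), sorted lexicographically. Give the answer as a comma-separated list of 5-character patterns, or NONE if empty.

[col 0] 00100, 01001*, 01111, 10001*, 10101*, 10111*, 11000*, 11001*
[col 1] -1001, 1-001, 10-01, 101-1, 1100-
Prime implicants: -1001, 00100, 01111, 1-001, 10-01, 101-1, 1100-

00100, 01111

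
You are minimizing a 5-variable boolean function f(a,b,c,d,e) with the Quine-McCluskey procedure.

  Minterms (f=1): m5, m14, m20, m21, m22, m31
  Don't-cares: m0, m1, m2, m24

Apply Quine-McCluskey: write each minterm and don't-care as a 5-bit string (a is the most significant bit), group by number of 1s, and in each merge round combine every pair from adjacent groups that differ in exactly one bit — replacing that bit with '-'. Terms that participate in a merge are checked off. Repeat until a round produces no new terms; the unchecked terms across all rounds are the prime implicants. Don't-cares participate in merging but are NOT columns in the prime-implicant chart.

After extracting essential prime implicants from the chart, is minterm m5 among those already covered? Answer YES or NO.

NO

size-2^0 implicants → 00000(✓)  00001(✓)  00010(✓)  00101(✓)  01110  10100(✓)  10101(✓)  10110(✓)  11000  11111
size-2^1 implicants → -0101  00-01  000-0  0000-  101-0  1010-
Unchecked terms (primes): -0101, 00-01, 000-0, 0000-, 01110, 101-0, 1010-, 11000, 11111
Minterm coverage:
  m5 ⊆ -0101,00-01
  m14 ⊆ 01110 [E]
  m20 ⊆ 101-0,1010-
  m21 ⊆ -0101,1010-
  m22 ⊆ 101-0 [E]
  m31 ⊆ 11111 [E]
E = {01110, 101-0, 11111}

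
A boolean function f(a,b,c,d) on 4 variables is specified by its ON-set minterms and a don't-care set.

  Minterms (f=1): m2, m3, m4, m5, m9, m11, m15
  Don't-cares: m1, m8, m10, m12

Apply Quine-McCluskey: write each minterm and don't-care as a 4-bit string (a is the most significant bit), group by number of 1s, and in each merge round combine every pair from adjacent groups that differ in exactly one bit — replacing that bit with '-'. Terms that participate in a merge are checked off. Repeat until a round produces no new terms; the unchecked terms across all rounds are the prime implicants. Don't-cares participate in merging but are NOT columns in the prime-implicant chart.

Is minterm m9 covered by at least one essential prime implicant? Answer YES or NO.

NO

Round 0: 0001✓ 0010✓ 0011✓ 0100✓ 0101✓ 1000✓ 1001✓ 1010✓ 1011✓ 1100✓ 1111✓
Round 1: -001✓ -010✓ -011✓ -100 0-01 00-1✓ 001-✓ 010- 1-00 1-11 10-0✓ 10-1✓ 100-✓ 101-✓
Round 2: -0-1 -01- 10--
PIs = {-0-1, -01-, -100, 0-01, 010-, 1-00, 1-11, 10--}
Coverage chart:
  m2: -01- ←essential
  m3: -0-1,-01-
  m4: -100,010-
  m5: 0-01,010-
  m9: -0-1,10--
  m11: -0-1,-01-,1-11,10--
  m15: 1-11 ←essential
Essential: -01-, 1-11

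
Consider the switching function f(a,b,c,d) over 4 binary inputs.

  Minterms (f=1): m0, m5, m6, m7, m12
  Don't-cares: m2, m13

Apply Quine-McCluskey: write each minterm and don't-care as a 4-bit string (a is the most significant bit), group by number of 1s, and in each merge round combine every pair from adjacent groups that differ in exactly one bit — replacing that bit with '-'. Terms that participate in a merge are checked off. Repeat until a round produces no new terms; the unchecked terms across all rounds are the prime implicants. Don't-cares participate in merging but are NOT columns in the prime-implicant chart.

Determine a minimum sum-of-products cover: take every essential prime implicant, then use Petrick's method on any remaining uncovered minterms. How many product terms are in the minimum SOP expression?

4

size-2^0 implicants → 0000(✓)  0010(✓)  0101(✓)  0110(✓)  0111(✓)  1100(✓)  1101(✓)
size-2^1 implicants → -101  0-10  00-0  01-1  011-  110-
Unchecked terms (primes): -101, 0-10, 00-0, 01-1, 011-, 110-
Minterm coverage:
  m0 ⊆ 00-0 [E]
  m5 ⊆ -101,01-1
  m6 ⊆ 0-10,011-
  m7 ⊆ 01-1,011-
  m12 ⊆ 110- [E]
E = {00-0, 110-}
Petrick residual → -101, 011-
Cover = bc'd + a'b'd' + a'bc + abc'  |cover|=4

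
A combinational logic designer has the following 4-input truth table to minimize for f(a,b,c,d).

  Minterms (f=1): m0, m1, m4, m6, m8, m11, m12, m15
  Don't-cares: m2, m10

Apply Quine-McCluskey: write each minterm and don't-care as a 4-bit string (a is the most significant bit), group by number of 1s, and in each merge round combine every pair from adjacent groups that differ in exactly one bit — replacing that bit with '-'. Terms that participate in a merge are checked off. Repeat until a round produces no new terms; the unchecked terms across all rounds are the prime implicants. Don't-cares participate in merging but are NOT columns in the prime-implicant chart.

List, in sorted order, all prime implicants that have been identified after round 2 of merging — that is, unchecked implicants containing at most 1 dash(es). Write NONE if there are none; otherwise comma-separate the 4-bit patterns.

000-, 1-11, 101-

[col 0] 0000*, 0001*, 0010*, 0100*, 0110*, 1000*, 1010*, 1011*, 1100*, 1111*
[col 1] -000*, -010*, -100*, 0-00*, 0-10*, 00-0*, 000-, 01-0*, 1-00*, 1-11, 10-0*, 101-
[col 2] --00, -0-0, 0--0
Prime implicants: --00, -0-0, 0--0, 000-, 1-11, 101-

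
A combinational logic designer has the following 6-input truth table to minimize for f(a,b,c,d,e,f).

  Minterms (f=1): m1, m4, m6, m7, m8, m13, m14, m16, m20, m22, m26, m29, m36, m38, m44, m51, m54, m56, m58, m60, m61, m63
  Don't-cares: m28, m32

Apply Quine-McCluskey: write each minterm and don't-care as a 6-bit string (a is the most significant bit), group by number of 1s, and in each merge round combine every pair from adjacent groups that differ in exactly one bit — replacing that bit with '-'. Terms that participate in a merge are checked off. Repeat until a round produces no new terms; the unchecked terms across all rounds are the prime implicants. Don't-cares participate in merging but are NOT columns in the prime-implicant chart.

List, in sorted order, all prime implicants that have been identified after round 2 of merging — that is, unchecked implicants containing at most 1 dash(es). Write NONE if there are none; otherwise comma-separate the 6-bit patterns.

Round 0: 000001 000100✓ 000110✓ 000111✓ 001000 001101✓ 001110✓ 010000✓ 010100✓ 010110✓ 011010✓ 011100✓ 011101✓ 100000✓ 100100✓ 100110✓ 101100✓ 110011 110110✓ 111000✓ 111010✓ 111100✓ 111101✓ 111111✓
Round 1: -00100✓ -00110✓ -10110✓ -11010 -11100✓ -11101✓ 0-0100✓ 0-0110✓ 0-1101 00-110 0001-0✓ 00011- 01-100 010-00 0101-0✓ 01110-✓ 1-0110✓ 1-1100 10-100 100-00 1001-0✓ 111-00 1110-0 1111-1 11110-✓
Round 2: --0110 -001-0 -1110- 0-01-0
PIs = {--0110, -001-0, -11010, -1110-, 0-01-0, 0-1101, 00-110, 000001, 00011-, 001000, 01-100, 010-00, 1-1100, 10-100, 100-00, 110011, 111-00, 1110-0, 1111-1}

-11010, 0-1101, 00-110, 000001, 00011-, 001000, 01-100, 010-00, 1-1100, 10-100, 100-00, 110011, 111-00, 1110-0, 1111-1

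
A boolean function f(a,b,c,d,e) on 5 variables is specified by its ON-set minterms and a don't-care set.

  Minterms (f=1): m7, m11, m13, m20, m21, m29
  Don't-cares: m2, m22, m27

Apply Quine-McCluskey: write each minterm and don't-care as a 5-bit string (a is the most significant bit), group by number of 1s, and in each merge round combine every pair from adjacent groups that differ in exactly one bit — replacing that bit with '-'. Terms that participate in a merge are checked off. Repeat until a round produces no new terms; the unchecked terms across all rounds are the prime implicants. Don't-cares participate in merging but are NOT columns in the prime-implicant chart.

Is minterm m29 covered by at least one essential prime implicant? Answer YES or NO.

YES

Round 0: 00010 00111 01011✓ 01101✓ 10100✓ 10101✓ 10110✓ 11011✓ 11101✓
Round 1: -1011 -1101 1-101 101-0 1010-
PIs = {-1011, -1101, 00010, 00111, 1-101, 101-0, 1010-}
Coverage chart:
  m7: 00111 ←essential
  m11: -1011 ←essential
  m13: -1101 ←essential
  m20: 101-0,1010-
  m21: 1-101,1010-
  m29: -1101,1-101
Essential: -1011, -1101, 00111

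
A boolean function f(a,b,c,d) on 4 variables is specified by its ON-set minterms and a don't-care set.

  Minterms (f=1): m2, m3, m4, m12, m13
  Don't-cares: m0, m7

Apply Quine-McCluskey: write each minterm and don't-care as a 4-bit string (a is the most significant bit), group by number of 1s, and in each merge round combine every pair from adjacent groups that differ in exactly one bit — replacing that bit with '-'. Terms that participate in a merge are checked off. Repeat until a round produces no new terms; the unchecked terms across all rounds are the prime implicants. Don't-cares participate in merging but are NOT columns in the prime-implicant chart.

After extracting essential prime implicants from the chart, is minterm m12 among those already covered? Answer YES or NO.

[col 0] 0000*, 0010*, 0011*, 0100*, 0111*, 1100*, 1101*
[col 1] -100, 0-00, 0-11, 00-0, 001-, 110-
Prime implicants: -100, 0-00, 0-11, 00-0, 001-, 110-
PI chart (minterm → PIs covering it):
  2 | 00-0,001-
  3 | 0-11,001-
  4 | -100,0-00
  12 | -100,110-
  13 | 110-  (sole → essential)
Essential prime implicants: 110-

YES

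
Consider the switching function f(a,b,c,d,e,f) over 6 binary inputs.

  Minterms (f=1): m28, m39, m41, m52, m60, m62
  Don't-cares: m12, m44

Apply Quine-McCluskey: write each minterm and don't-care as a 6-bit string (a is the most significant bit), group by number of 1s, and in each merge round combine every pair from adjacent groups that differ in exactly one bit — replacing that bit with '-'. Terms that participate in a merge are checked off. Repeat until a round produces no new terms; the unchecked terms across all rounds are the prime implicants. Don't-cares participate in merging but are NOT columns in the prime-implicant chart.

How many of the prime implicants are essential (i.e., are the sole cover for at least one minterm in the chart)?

5

[col 0] 001100*, 011100*, 100111, 101001, 101100*, 110100*, 111100*, 111110*
[col 1] -01100*, -11100*, 0-1100*, 1-1100*, 11-100, 1111-0
[col 2] --1100
Prime implicants: --1100, 100111, 101001, 11-100, 1111-0
PI chart (minterm → PIs covering it):
  28 | --1100  (sole → essential)
  39 | 100111  (sole → essential)
  41 | 101001  (sole → essential)
  52 | 11-100  (sole → essential)
  60 | --1100,11-100,1111-0
  62 | 1111-0  (sole → essential)
Essential prime implicants: --1100, 100111, 101001, 11-100, 1111-0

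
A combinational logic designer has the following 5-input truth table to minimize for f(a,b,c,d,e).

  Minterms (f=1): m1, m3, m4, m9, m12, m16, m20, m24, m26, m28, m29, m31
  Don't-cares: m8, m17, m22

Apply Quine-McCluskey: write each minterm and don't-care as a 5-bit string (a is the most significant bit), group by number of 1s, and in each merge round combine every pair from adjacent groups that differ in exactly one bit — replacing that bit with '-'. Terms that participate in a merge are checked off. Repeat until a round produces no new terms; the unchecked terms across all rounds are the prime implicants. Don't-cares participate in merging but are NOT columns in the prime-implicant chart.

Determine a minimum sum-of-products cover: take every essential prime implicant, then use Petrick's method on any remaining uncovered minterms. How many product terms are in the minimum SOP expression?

6

Round 0: 00001✓ 00011✓ 00100✓ 01000✓ 01001✓ 01100✓ 10000✓ 10001✓ 10100✓ 10110✓ 11000✓ 11010✓ 11100✓ 11101✓ 11111✓
Round 1: -0001 -0100✓ -1000✓ -1100✓ 0-001 0-100✓ 000-1 01-00✓ 0100- 1-000✓ 1-100✓ 10-00✓ 1000- 101-0 11-00✓ 110-0 111-1 1110-
Round 2: --100 -1-00 1--00
PIs = {--100, -0001, -1-00, 0-001, 000-1, 0100-, 1--00, 1000-, 101-0, 110-0, 111-1, 1110-}
Coverage chart:
  m1: -0001,0-001,000-1
  m3: 000-1 ←essential
  m4: --100 ←essential
  m9: 0-001,0100-
  m12: --100,-1-00
  m16: 1--00,1000-
  m20: --100,1--00,101-0
  m24: -1-00,1--00,110-0
  m26: 110-0 ←essential
  m28: --100,-1-00,1--00,1110-
  m29: 111-1,1110-
  m31: 111-1 ←essential
Essential: --100, 000-1, 110-0, 111-1
Petrick residual → 0-001, 1--00
Min cover (6 terms): cd'e' + a'c'd'e + a'b'c'e + ad'e' + abc'e' + abce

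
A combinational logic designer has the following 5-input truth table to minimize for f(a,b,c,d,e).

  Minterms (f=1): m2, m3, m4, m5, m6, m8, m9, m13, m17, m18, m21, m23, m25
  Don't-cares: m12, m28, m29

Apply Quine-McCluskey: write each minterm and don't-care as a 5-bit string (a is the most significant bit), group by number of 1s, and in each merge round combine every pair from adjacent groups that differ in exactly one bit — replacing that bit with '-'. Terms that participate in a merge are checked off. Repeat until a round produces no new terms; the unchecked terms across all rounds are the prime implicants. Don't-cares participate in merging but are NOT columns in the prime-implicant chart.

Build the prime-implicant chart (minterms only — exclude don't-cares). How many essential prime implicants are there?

5

[col 0] 00010*, 00011*, 00100*, 00101*, 00110*, 01000*, 01001*, 01100*, 01101*, 10001*, 10010*, 10101*, 10111*, 11001*, 11100*, 11101*
[col 1] -0010, -0101*, -1001*, -1100*, -1101*, 0-100*, 0-101*, 00-10, 0001-, 001-0, 0010-*, 01-00*, 01-01*, 0100-*, 0110-*, 1-001*, 1-101*, 10-01*, 101-1, 11-01*, 1110-*
[col 2] --101, -1-01, -110-, 0-10-, 01-0-, 1--01
Prime implicants: --101, -0010, -1-01, -110-, 0-10-, 00-10, 0001-, 001-0, 01-0-, 1--01, 101-1
PI chart (minterm → PIs covering it):
  2 | -0010,00-10,0001-
  3 | 0001-  (sole → essential)
  4 | 0-10-,001-0
  5 | --101,0-10-
  6 | 00-10,001-0
  8 | 01-0-  (sole → essential)
  9 | -1-01,01-0-
  13 | --101,-1-01,-110-,0-10-,01-0-
  17 | 1--01  (sole → essential)
  18 | -0010  (sole → essential)
  21 | --101,1--01,101-1
  23 | 101-1  (sole → essential)
  25 | -1-01,1--01
Essential prime implicants: -0010, 0001-, 01-0-, 1--01, 101-1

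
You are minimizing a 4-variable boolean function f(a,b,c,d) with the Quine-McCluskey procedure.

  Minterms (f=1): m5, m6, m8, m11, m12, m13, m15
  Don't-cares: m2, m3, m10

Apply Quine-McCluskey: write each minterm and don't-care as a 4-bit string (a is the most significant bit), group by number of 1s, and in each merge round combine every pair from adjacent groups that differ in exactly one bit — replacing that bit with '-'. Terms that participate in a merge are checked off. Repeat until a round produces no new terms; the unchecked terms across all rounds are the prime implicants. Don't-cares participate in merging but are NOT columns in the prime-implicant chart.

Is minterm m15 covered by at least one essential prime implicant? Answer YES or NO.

Round 0: 0010✓ 0011✓ 0101✓ 0110✓ 1000✓ 1010✓ 1011✓ 1100✓ 1101✓ 1111✓
Round 1: -010✓ -011✓ -101 0-10 001-✓ 1-00 1-11 10-0 101-✓ 11-1 110-
Round 2: -01-
PIs = {-01-, -101, 0-10, 1-00, 1-11, 10-0, 11-1, 110-}
Coverage chart:
  m5: -101 ←essential
  m6: 0-10 ←essential
  m8: 1-00,10-0
  m11: -01-,1-11
  m12: 1-00,110-
  m13: -101,11-1,110-
  m15: 1-11,11-1
Essential: -101, 0-10

NO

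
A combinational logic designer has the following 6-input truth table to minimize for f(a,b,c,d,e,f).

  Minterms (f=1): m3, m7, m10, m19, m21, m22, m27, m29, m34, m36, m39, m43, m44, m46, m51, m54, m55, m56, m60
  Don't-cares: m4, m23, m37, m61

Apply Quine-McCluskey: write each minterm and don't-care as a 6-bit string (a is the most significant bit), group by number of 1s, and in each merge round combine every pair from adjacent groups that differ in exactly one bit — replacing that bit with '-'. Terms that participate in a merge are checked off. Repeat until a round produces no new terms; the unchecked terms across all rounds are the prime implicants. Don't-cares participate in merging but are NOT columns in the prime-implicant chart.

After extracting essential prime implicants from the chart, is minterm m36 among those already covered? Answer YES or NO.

NO

Round 0: 000011✓ 000100✓ 000111✓ 001010 010011✓ 010101✓ 010110✓ 010111✓ 011011✓ 011101✓ 100010 100100✓ 100101✓ 100111✓ 101011 101100✓ 101110✓ 110011✓ 110110✓ 110111✓ 111000✓ 111100✓ 111101✓
Round 1: -00100 -00111✓ -10011✓ -10110✓ -10111✓ -11101 0-0011✓ 0-0111✓ 000-11✓ 01-011 01-101 010-11✓ 0101-1 01011-✓ 1-0111✓ 1-1100 10-100 1001-1 10010- 1011-0 110-11✓ 11011-✓ 111-00 11110-
Round 2: --0111 -10-11 -1011- 0-0-11
PIs = {--0111, -00100, -10-11, -1011-, -11101, 0-0-11, 001010, 01-011, 01-101, 0101-1, 1-1100, 10-100, 100010, 1001-1, 10010-, 101011, 1011-0, 111-00, 11110-}
Coverage chart:
  m3: 0-0-11 ←essential
  m7: --0111,0-0-11
  m10: 001010 ←essential
  m19: -10-11,0-0-11,01-011
  m21: 01-101,0101-1
  m22: -1011- ←essential
  m27: 01-011 ←essential
  m29: -11101,01-101
  m34: 100010 ←essential
  m36: -00100,10-100,10010-
  m39: --0111,1001-1
  m43: 101011 ←essential
  m44: 1-1100,10-100,1011-0
  m46: 1011-0 ←essential
  m51: -10-11 ←essential
  m54: -1011- ←essential
  m55: --0111,-10-11,-1011-
  m56: 111-00 ←essential
  m60: 1-1100,111-00,11110-
Essential: -10-11, -1011-, 0-0-11, 001010, 01-011, 100010, 101011, 1011-0, 111-00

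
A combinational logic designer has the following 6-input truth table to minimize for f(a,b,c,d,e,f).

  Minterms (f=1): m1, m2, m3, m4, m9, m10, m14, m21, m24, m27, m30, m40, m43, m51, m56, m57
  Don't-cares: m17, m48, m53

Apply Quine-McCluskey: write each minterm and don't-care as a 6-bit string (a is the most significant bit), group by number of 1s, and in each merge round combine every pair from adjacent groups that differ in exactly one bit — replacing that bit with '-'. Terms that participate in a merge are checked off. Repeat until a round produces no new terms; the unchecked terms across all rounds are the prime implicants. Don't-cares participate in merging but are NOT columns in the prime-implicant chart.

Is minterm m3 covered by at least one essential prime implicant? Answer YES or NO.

[col 0] 000001*, 000010*, 000011*, 000100, 001001*, 001010*, 001110*, 010001*, 010101*, 011000*, 011011, 011110*, 101000*, 101011, 110000*, 110011, 110101*, 111000*, 111001*
[col 1] -10101, -11000, 0-0001, 0-1110, 00-001, 00-010, 0000-1, 00001-, 001-10, 010-01, 1-1000, 11-000, 11100-
Prime implicants: -10101, -11000, 0-0001, 0-1110, 00-001, 00-010, 0000-1, 00001-, 000100, 001-10, 010-01, 011011, 1-1000, 101011, 11-000, 110011, 11100-
PI chart (minterm → PIs covering it):
  1 | 0-0001,00-001,0000-1
  2 | 00-010,00001-
  3 | 0000-1,00001-
  4 | 000100  (sole → essential)
  9 | 00-001  (sole → essential)
  10 | 00-010,001-10
  14 | 0-1110,001-10
  21 | -10101,010-01
  24 | -11000  (sole → essential)
  27 | 011011  (sole → essential)
  30 | 0-1110  (sole → essential)
  40 | 1-1000  (sole → essential)
  43 | 101011  (sole → essential)
  51 | 110011  (sole → essential)
  56 | -11000,1-1000,11-000,11100-
  57 | 11100-  (sole → essential)
Essential prime implicants: -11000, 0-1110, 00-001, 000100, 011011, 1-1000, 101011, 110011, 11100-

NO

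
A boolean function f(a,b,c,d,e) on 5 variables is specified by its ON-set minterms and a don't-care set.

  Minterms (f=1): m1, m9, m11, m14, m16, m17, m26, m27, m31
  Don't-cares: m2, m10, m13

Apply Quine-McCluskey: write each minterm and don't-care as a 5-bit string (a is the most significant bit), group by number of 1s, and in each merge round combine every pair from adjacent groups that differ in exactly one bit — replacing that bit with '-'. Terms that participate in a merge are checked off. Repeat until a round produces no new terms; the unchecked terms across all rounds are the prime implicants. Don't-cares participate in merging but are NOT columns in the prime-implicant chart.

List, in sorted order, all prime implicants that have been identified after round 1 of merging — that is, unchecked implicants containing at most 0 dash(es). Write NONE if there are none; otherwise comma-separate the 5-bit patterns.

NONE

[col 0] 00001*, 00010*, 01001*, 01010*, 01011*, 01101*, 01110*, 10000*, 10001*, 11010*, 11011*, 11111*
[col 1] -0001, -1010*, -1011*, 0-001, 0-010, 01-01, 01-10, 010-1, 0101-*, 1000-, 11-11, 1101-*
[col 2] -101-
Prime implicants: -0001, -101-, 0-001, 0-010, 01-01, 01-10, 010-1, 1000-, 11-11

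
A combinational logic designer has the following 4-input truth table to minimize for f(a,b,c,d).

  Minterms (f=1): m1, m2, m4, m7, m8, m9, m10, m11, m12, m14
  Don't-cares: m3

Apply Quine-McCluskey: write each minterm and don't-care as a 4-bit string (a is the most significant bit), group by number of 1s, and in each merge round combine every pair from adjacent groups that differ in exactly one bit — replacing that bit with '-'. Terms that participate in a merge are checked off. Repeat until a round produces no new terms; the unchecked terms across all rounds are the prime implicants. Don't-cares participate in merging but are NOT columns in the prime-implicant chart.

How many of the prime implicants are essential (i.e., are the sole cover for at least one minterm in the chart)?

size-2^0 implicants → 0001(✓)  0010(✓)  0011(✓)  0100(✓)  0111(✓)  1000(✓)  1001(✓)  1010(✓)  1011(✓)  1100(✓)  1110(✓)
size-2^1 implicants → -001(✓)  -010(✓)  -011(✓)  -100  0-11  00-1(✓)  001-(✓)  1-00(✓)  1-10(✓)  10-0(✓)  10-1(✓)  100-(✓)  101-(✓)  11-0(✓)
size-2^2 implicants → -0-1  -01-  1--0  10--
Unchecked terms (primes): -0-1, -01-, -100, 0-11, 1--0, 10--
Minterm coverage:
  m1 ⊆ -0-1 [E]
  m2 ⊆ -01- [E]
  m4 ⊆ -100 [E]
  m7 ⊆ 0-11 [E]
  m8 ⊆ 1--0,10--
  m9 ⊆ -0-1,10--
  m10 ⊆ -01-,1--0,10--
  m11 ⊆ -0-1,-01-,10--
  m12 ⊆ -100,1--0
  m14 ⊆ 1--0 [E]
E = {-0-1, -01-, -100, 0-11, 1--0}

5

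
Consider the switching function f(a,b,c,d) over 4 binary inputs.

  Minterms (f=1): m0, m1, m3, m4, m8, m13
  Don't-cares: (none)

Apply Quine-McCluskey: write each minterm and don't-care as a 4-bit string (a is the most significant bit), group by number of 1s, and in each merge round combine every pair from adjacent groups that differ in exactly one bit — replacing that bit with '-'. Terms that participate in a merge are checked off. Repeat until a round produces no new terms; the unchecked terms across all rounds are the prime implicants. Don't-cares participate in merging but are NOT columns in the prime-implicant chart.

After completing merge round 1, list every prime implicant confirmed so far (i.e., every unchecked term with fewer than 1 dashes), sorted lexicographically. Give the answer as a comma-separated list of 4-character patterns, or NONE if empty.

1101

[col 0] 0000*, 0001*, 0011*, 0100*, 1000*, 1101
[col 1] -000, 0-00, 00-1, 000-
Prime implicants: -000, 0-00, 00-1, 000-, 1101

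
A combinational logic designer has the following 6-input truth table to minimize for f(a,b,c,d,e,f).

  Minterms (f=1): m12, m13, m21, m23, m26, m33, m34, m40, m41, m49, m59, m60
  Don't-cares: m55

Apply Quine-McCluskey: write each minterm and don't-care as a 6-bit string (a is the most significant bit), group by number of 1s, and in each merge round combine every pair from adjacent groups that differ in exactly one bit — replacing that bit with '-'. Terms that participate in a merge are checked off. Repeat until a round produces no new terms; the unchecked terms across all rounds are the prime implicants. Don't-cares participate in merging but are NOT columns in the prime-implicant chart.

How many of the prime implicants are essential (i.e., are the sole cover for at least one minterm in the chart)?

[col 0] 001100*, 001101*, 010101*, 010111*, 011010, 100001*, 100010, 101000*, 101001*, 110001*, 110111*, 111011, 111100
[col 1] -10111, 00110-, 0101-1, 1-0001, 10-001, 10100-
Prime implicants: -10111, 00110-, 0101-1, 011010, 1-0001, 10-001, 100010, 10100-, 111011, 111100
PI chart (minterm → PIs covering it):
  12 | 00110-  (sole → essential)
  13 | 00110-  (sole → essential)
  21 | 0101-1  (sole → essential)
  23 | -10111,0101-1
  26 | 011010  (sole → essential)
  33 | 1-0001,10-001
  34 | 100010  (sole → essential)
  40 | 10100-  (sole → essential)
  41 | 10-001,10100-
  49 | 1-0001  (sole → essential)
  59 | 111011  (sole → essential)
  60 | 111100  (sole → essential)
Essential prime implicants: 00110-, 0101-1, 011010, 1-0001, 100010, 10100-, 111011, 111100

8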